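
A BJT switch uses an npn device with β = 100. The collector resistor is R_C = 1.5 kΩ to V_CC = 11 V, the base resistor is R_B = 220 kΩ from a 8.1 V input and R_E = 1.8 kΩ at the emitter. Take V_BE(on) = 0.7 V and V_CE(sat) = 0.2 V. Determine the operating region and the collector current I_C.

Assume active. Base-emitter loop: I_B = (V_BB − V_BE)/(R_B + (β+1)R_E) = (8.1 − 0.7)/(220 + 101×1.8) = 0.0184 mA.
I_C = β·I_B = 100×0.0184 = 1.84 mA.
V_CE = V_CC − I_C·R_C − I_E·R_E = 11 − 1.84×1.5 − 1.86×1.8 = 4.89 V > V_CE(sat), so the active-region assumption holds.

active; I_C ≈ 1.8 mA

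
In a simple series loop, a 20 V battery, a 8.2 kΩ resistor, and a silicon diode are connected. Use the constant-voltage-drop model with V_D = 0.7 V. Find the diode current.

KVL around the loop: 20 = V_D + I·R = 0.7 + I × 8.2 kΩ.
So I = (20 − 0.7) / 8.2 kΩ = 19.3 / 8.2 = 2.35 mA.

I ≈ 2.4 mA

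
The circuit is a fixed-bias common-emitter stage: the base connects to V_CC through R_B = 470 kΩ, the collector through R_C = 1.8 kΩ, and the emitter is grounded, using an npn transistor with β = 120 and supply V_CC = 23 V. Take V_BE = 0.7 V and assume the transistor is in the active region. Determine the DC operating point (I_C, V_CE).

I_C ≈ 5.7 mA, V_CE ≈ 13 V

Base loop: V_CC = I_B·R_B + V_BE, so I_B = (23 − 0.7)/470 kΩ = 0.0474 mA.
In the active region I_C = β·I_B = 120 × 0.0474 = 5.69 mA.
Collector loop: V_CE = V_CC − I_C·R_C = 23 − 5.69×1.8 = 12.8 V.
Since V_CE = 12.8 V > V_CE(sat) ≈ 0.2 V, the transistor is in the active region as assumed.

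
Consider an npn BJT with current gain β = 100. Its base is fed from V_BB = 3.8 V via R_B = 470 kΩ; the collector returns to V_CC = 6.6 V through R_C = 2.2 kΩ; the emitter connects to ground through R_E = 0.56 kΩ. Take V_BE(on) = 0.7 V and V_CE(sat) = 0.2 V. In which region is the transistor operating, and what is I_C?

Assume active. Base-emitter loop: I_B = (V_BB − V_BE)/(R_B + (β+1)R_E) = (3.8 − 0.7)/(470 + 101×0.56) = 0.00589 mA.
I_C = β·I_B = 100×0.00589 = 0.589 mA.
V_CE = V_CC − I_C·R_C − I_E·R_E = 6.6 − 0.589×2.2 − 0.595×0.56 = 4.97 V > V_CE(sat), so the active-region assumption holds.

active; I_C ≈ 0.59 mA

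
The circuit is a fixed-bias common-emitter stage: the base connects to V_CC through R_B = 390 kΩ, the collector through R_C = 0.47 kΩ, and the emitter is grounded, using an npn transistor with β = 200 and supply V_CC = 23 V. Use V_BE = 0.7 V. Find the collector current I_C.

Base loop: V_CC = I_B·R_B + V_BE, so I_B = (23 − 0.7)/390 kΩ = 0.0572 mA.
In the active region I_C = β·I_B = 200 × 0.0572 = 11.4 mA.
Collector loop: V_CE = V_CC − I_C·R_C = 23 − 11.4×0.47 = 17.6 V.
Since V_CE = 17.6 V > V_CE(sat) ≈ 0.2 V, the transistor is in the active region as assumed.

I_C ≈ 11 mA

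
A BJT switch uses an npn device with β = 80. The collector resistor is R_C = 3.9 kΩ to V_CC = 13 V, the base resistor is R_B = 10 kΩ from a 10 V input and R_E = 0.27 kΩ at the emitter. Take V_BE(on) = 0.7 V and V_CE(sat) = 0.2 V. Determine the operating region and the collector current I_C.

Assume active: I_B = (10 − 0.7)/(10 + 81×0.27) = 0.292 mA, I_C = β·I_B = 23.3 mA.
Then V_CE = 13 − 23.3×3.9 − 23.6×0.27 = -84.4 V < 0.2 V — the active assumption fails.
Re-solve with V_CE = 0.2 V. KCL at the emitter: V_E/R_E = (V_BB−0.7−V_E)/R_B + (V_CC−0.2−V_E)/R_C, giving V_E = 1.04 V.
I_C = (V_CC − 0.2 − V_E)/R_C = (12.8 − 1.04)/3.9 = 3.02 mA.
Check: I_B = (9.3 − 1.04)/10 = 0.826 mA, and β·I_B = 66.1 mA > I_C, confirming saturation.

saturation; I_C ≈ 3 mA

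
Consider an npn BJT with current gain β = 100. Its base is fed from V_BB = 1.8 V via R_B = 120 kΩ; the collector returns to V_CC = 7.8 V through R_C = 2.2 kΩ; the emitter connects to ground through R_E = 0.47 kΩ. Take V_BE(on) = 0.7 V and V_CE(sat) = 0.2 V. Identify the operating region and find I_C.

Assume active. Base-emitter loop: I_B = (V_BB − V_BE)/(R_B + (β+1)R_E) = (1.8 − 0.7)/(120 + 101×0.47) = 0.00657 mA.
I_C = β·I_B = 100×0.00657 = 0.657 mA.
V_CE = V_CC − I_C·R_C − I_E·R_E = 7.8 − 0.657×2.2 − 0.663×0.47 = 6.04 V > V_CE(sat), so the active-region assumption holds.

active; I_C ≈ 0.66 mA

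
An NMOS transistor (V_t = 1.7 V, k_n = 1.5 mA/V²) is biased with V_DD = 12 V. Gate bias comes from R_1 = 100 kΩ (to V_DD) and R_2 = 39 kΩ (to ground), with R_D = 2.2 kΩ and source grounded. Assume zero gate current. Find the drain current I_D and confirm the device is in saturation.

V_G = V_DD·R_2/(R_1+R_2) = 12×39/139 = 3.37 V. With the source grounded, V_GS = V_G = 3.37 V.
Assume saturation: I_D = (k_n/2)(V_GS − V_t)² = (1.5/2)×(3.37 − 1.7)² = 0.75×1.67² = 2.08 mA.
V_DS = V_DD − I_D·R_D = 12 − 2.08×2.2 = 7.42 V.
Saturation requires V_DS ≥ V_GS − V_t = 1.67 V; 7.42 ≥ 1.67 ✓.

I_D ≈ 2.1 mA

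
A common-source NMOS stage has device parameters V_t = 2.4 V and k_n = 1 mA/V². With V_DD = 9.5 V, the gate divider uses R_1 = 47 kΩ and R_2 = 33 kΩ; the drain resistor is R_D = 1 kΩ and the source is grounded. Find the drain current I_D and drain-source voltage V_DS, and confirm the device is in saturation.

I_D ≈ 1.2 mA, V_DS ≈ 8.3 V

V_G = V_DD·R_2/(R_1+R_2) = 9.5×33/80 = 3.92 V. With the source grounded, V_GS = V_G = 3.92 V.
Assume saturation: I_D = (k_n/2)(V_GS − V_t)² = (1/2)×(3.92 − 2.4)² = 0.5×1.52² = 1.15 mA.
V_DS = V_DD − I_D·R_D = 9.5 − 1.15×1 = 8.35 V.
Saturation requires V_DS ≥ V_GS − V_t = 1.52 V; 8.35 ≥ 1.52 ✓.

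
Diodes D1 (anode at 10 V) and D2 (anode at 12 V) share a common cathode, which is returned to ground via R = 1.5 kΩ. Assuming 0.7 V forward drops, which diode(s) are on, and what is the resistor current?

Assume both conduct. Then node N would need to be at both 10−0.7 = 9.3 V and 12−0.7 = 11.3 V, which is impossible.
Assume only D2 conducts: V_N = 12 − 0.7 = 11.3 V, so I_R = 11.3/1.5 = 7.53 mA.
Check D1: its anode-to-cathode voltage is 10 − 11.3 = -1.3 V < 0.7 V, so it is off. The assumption is consistent.

Only D2 conducts; I_R ≈ 7.5 mA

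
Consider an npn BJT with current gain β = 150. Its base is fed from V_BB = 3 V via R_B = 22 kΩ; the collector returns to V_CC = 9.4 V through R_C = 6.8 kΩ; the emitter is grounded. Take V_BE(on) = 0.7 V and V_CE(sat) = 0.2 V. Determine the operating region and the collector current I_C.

saturation; I_C ≈ 1.4 mA

Assume active: I_B = (3 − 0.7)/22 = 0.105 mA, giving I_C = β·I_B = 15.7 mA.
But then V_CE = 9.4 − 15.7×6.8 = -97.2 V < V_CE(sat) = 0.2 V — impossible in the active region.
So the transistor is saturated. With V_CE = 0.2 V, I_C = (V_CC − 0.2)/R_C = 9.2/6.8 = 1.35 mA.
Check: β·I_B = 15.7 mA > I_C = 1.35 mA, confirming saturation.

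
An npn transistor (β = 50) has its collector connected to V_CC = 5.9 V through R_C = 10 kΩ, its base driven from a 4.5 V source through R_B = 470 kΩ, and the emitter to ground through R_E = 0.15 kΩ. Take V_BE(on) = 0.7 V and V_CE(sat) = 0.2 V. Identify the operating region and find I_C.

active; I_C ≈ 0.4 mA

Assume active. Base-emitter loop: I_B = (V_BB − V_BE)/(R_B + (β+1)R_E) = (4.5 − 0.7)/(470 + 51×0.15) = 0.00796 mA.
I_C = β·I_B = 50×0.00796 = 0.398 mA.
V_CE = V_CC − I_C·R_C − I_E·R_E = 5.9 − 0.398×10 − 0.406×0.15 = 1.86 V > V_CE(sat), so the active-region assumption holds.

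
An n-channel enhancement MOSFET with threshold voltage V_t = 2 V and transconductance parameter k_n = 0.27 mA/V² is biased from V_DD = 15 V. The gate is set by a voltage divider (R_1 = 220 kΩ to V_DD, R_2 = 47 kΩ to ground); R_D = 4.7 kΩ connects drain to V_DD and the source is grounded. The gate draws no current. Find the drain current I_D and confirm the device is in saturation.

I_D ≈ 0.055 mA

V_G = V_DD·R_2/(R_1+R_2) = 15×47/267 = 2.64 V. With the source grounded, V_GS = V_G = 2.64 V.
Assume saturation: I_D = (k_n/2)(V_GS − V_t)² = (0.27/2)×(2.64 − 2)² = 0.135×0.64² = 0.0554 mA.
V_DS = V_DD − I_D·R_D = 15 − 0.0554×4.7 = 14.7 V.
Saturation requires V_DS ≥ V_GS − V_t = 0.64 V; 14.7 ≥ 0.64 ✓.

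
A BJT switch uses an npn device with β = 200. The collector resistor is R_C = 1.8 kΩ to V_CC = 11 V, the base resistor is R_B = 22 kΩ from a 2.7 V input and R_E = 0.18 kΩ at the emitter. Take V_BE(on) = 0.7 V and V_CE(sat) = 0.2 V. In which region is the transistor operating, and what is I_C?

saturation; I_C ≈ 5.5 mA

Assume active: I_B = (2.7 − 0.7)/(22 + 201×0.18) = 0.0344 mA, I_C = β·I_B = 6.88 mA.
Then V_CE = 11 − 6.88×1.8 − 6.91×0.18 = -2.62 V < 0.2 V — the active assumption fails.
Re-solve with V_CE = 0.2 V. KCL at the emitter: V_E/R_E = (V_BB−0.7−V_E)/R_B + (V_CC−0.2−V_E)/R_C, giving V_E = 0.989 V.
I_C = (V_CC − 0.2 − V_E)/R_C = (10.8 − 0.989)/1.8 = 5.45 mA.
Check: I_B = (2 − 0.989)/22 = 0.0459 mA, and β·I_B = 9.19 mA > I_C, confirming saturation.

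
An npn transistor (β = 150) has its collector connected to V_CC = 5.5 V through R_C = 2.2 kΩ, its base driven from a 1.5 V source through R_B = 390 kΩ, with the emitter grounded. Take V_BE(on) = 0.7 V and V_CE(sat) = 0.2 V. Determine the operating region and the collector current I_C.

Assume active. Base-emitter loop: I_B = (V_BB − V_BE)/R_B = (1.5 − 0.7)/390 = 0.00205 mA.
I_C = β·I_B = 150×0.00205 = 0.308 mA.
V_CE = V_CC − I_C·R_C = 5.5 − 0.308×2.2 = 4.82 V > V_CE(sat), so the active-region assumption holds.

active; I_C ≈ 0.31 mA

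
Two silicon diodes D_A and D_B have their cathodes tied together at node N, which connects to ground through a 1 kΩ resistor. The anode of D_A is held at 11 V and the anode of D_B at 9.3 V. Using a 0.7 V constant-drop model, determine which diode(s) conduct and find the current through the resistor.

Only D_A conducts; I_R ≈ 10 mA

Assume both conduct. Then node N would need to be at both 11−0.7 = 10.3 V and 9.3−0.7 = 8.6 V, which is impossible.
Assume only D_A conducts: V_N = 11 − 0.7 = 10.3 V, so I_R = 10.3/1 = 10.3 mA.
Check D_B: its anode-to-cathode voltage is 9.3 − 10.3 = -1 V < 0.7 V, so it is off. The assumption is consistent.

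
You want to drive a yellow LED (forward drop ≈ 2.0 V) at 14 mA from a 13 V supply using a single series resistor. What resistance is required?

R ≈ 0.79 kΩ

The resistor drops V_S − V_D = 13 − 2.0 = 11 V at 14 mA.
R = 11 V / 14 mA = 0.786 kΩ.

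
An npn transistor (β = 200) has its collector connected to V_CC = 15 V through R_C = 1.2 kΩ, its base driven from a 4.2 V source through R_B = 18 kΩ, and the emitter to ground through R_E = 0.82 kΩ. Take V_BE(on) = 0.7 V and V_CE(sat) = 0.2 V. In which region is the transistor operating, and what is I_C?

Assume active. Base-emitter loop: I_B = (V_BB − V_BE)/(R_B + (β+1)R_E) = (4.2 − 0.7)/(18 + 201×0.82) = 0.0191 mA.
I_C = β·I_B = 200×0.0191 = 3.83 mA.
V_CE = V_CC − I_C·R_C − I_E·R_E = 15 − 3.83×1.2 − 3.85×0.82 = 7.25 V > V_CE(sat), so the active-region assumption holds.

active; I_C ≈ 3.8 mA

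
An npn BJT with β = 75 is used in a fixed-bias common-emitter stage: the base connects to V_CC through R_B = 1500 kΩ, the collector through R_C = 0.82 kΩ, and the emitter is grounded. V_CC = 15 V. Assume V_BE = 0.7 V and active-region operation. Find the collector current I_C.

I_C ≈ 0.72 mA

Base loop: V_CC = I_B·R_B + V_BE, so I_B = (15 − 0.7)/1500 kΩ = 0.00953 mA.
In the active region I_C = β·I_B = 75 × 0.00953 = 0.715 mA.
Collector loop: V_CE = V_CC − I_C·R_C = 15 − 0.715×0.82 = 14.4 V.
Since V_CE = 14.4 V > V_CE(sat) ≈ 0.2 V, the transistor is in the active region as assumed.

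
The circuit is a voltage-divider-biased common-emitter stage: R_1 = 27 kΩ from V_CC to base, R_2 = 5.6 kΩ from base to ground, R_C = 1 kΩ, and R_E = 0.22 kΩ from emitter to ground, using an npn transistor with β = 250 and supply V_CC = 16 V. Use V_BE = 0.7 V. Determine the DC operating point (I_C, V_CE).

I_C ≈ 8.6 mA, V_CE ≈ 5.6 V

Thevenize the base divider: V_Th = V_CC·R_2/(R_1+R_2) = 16×5.6/32.6 = 2.75 V, R_Th = R_1‖R_2 = 4.64 kΩ.
Base-emitter loop: V_Th = I_B·R_Th + V_BE + (β+1)I_B·R_E, so I_B = (2.75 − 0.7) / (4.64 + 251×0.22) = 0.0342 mA.
I_C = β·I_B = 250×0.0342 = 8.56 mA, and I_E = (β+1)I_B = 8.59 mA.
V_CE = V_CC − I_C·R_C − I_E·R_E = 16 − 8.56×1 − 8.59×0.22 = 5.55 V.
V_CE = 5.55 V > 0.2 V confirms active-region operation.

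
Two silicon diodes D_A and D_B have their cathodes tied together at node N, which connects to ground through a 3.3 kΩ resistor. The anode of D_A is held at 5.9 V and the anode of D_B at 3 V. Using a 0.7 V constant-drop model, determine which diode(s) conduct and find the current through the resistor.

Assume both conduct. Then node N would need to be at both 5.9−0.7 = 5.2 V and 3−0.7 = 2.3 V, which is impossible.
Assume only D_A conducts: V_N = 5.9 − 0.7 = 5.2 V, so I_R = 5.2/3.3 = 1.58 mA.
Check D_B: its anode-to-cathode voltage is 3 − 5.2 = -2.2 V < 0.7 V, so it is off. The assumption is consistent.

Only D_A conducts; I_R ≈ 1.6 mA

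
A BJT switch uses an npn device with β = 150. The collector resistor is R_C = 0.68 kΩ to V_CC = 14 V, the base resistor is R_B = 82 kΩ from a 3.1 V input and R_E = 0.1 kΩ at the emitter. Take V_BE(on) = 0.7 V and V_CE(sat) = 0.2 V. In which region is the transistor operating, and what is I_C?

active; I_C ≈ 3.7 mA

Assume active. Base-emitter loop: I_B = (V_BB − V_BE)/(R_B + (β+1)R_E) = (3.1 − 0.7)/(82 + 151×0.1) = 0.0247 mA.
I_C = β·I_B = 150×0.0247 = 3.71 mA.
V_CE = V_CC − I_C·R_C − I_E·R_E = 14 − 3.71×0.68 − 3.73×0.1 = 11.1 V > V_CE(sat), so the active-region assumption holds.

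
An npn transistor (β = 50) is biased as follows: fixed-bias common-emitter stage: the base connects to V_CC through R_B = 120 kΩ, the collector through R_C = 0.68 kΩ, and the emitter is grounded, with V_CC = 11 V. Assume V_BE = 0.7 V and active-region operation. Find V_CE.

V_CE ≈ 8.1 V

Base loop: V_CC = I_B·R_B + V_BE, so I_B = (11 − 0.7)/120 kΩ = 0.0858 mA.
In the active region I_C = β·I_B = 50 × 0.0858 = 4.29 mA.
Collector loop: V_CE = V_CC − I_C·R_C = 11 − 4.29×0.68 = 8.08 V.
Since V_CE = 8.08 V > V_CE(sat) ≈ 0.2 V, the transistor is in the active region as assumed.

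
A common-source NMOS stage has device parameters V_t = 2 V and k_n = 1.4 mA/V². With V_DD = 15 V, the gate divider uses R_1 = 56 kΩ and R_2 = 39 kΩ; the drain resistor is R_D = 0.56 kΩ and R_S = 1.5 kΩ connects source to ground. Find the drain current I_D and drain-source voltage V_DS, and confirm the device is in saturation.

V_G = V_DD·R_2/(R_1+R_2) = 15×39/95 = 6.16 V.
Assume saturation: I_D = (k_n/2)(V_GS − V_t)² with V_GS = V_G − I_D·R_S = 6.16 − 1.5·I_D.
Substituting gives 1.57·I_D² − 9.73·I_D + 12.1 = 0, with roots I_D = 1.73 or 4.45 mA.
The root I_D = 4.45 mA gives V_GS = -0.522 V ≤ V_t, so take I_D = 1.73 mA.
Then V_GS = 3.57 V and V_DS = V_DD − I_D(R_D+R_S) = 15 − 1.73×2.06 = 11.4 V.
Saturation requires V_DS ≥ V_GS − V_t = 1.57 V; 11.4 ≥ 1.57 ✓.

I_D ≈ 1.7 mA, V_DS ≈ 11 V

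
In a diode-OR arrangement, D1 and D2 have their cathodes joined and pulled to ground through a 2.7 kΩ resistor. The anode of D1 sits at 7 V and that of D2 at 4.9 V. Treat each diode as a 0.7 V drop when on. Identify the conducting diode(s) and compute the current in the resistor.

Assume both conduct. Then node N would need to be at both 7−0.7 = 6.3 V and 4.9−0.7 = 4.2 V, which is impossible.
Assume only D1 conducts: V_N = 7 − 0.7 = 6.3 V, so I_R = 6.3/2.7 = 2.33 mA.
Check D2: its anode-to-cathode voltage is 4.9 − 6.3 = -1.4 V < 0.7 V, so it is off. The assumption is consistent.

Only D1 conducts; I_R ≈ 2.3 mA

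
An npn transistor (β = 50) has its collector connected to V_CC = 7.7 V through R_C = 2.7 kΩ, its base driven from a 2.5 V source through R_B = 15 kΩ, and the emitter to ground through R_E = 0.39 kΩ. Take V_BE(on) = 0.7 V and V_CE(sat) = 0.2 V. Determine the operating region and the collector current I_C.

saturation; I_C ≈ 2.4 mA

Assume active: I_B = (2.5 − 0.7)/(15 + 51×0.39) = 0.0516 mA, I_C = β·I_B = 2.58 mA.
Then V_CE = 7.7 − 2.58×2.7 − 2.63×0.39 = -0.291 V < 0.2 V — the active assumption fails.
Re-solve with V_CE = 0.2 V. KCL at the emitter: V_E/R_E = (V_BB−0.7−V_E)/R_B + (V_CC−0.2−V_E)/R_C, giving V_E = 0.966 V.
I_C = (V_CC − 0.2 − V_E)/R_C = (7.5 − 0.966)/2.7 = 2.42 mA.
Check: I_B = (1.8 − 0.966)/15 = 0.0556 mA, and β·I_B = 2.78 mA > I_C, confirming saturation.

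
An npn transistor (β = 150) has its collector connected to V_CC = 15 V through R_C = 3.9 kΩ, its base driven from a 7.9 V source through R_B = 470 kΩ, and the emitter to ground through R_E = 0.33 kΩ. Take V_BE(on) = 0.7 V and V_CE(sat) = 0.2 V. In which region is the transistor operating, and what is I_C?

Assume active. Base-emitter loop: I_B = (V_BB − V_BE)/(R_B + (β+1)R_E) = (7.9 − 0.7)/(470 + 151×0.33) = 0.0139 mA.
I_C = β·I_B = 150×0.0139 = 2.08 mA.
V_CE = V_CC − I_C·R_C − I_E·R_E = 15 − 2.08×3.9 − 2.09×0.33 = 6.21 V > V_CE(sat), so the active-region assumption holds.

active; I_C ≈ 2.1 mA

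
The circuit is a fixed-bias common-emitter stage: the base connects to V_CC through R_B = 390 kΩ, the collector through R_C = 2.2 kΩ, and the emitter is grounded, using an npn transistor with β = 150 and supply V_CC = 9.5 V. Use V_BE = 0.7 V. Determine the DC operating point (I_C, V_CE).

I_C ≈ 3.4 mA, V_CE ≈ 2.1 V

Base loop: V_CC = I_B·R_B + V_BE, so I_B = (9.5 − 0.7)/390 kΩ = 0.0226 mA.
In the active region I_C = β·I_B = 150 × 0.0226 = 3.38 mA.
Collector loop: V_CE = V_CC − I_C·R_C = 9.5 − 3.38×2.2 = 2.05 V.
Since V_CE = 2.05 V > V_CE(sat) ≈ 0.2 V, the transistor is in the active region as assumed.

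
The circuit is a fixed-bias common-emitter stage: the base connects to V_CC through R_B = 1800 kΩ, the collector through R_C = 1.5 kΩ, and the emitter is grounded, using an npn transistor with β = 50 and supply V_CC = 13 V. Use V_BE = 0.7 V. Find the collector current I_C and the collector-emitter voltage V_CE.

Base loop: V_CC = I_B·R_B + V_BE, so I_B = (13 − 0.7)/1800 kΩ = 0.00683 mA.
In the active region I_C = β·I_B = 50 × 0.00683 = 0.342 mA.
Collector loop: V_CE = V_CC − I_C·R_C = 13 − 0.342×1.5 = 12.5 V.
Since V_CE = 12.5 V > V_CE(sat) ≈ 0.2 V, the transistor is in the active region as assumed.

I_C ≈ 0.34 mA, V_CE ≈ 12 V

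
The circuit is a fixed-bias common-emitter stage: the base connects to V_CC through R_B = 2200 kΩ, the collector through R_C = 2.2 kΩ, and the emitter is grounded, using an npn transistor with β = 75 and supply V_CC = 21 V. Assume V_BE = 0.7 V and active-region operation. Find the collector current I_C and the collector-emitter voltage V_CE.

Base loop: V_CC = I_B·R_B + V_BE, so I_B = (21 − 0.7)/2200 kΩ = 0.00923 mA.
In the active region I_C = β·I_B = 75 × 0.00923 = 0.692 mA.
Collector loop: V_CE = V_CC − I_C·R_C = 21 − 0.692×2.2 = 19.5 V.
Since V_CE = 19.5 V > V_CE(sat) ≈ 0.2 V, the transistor is in the active region as assumed.

I_C ≈ 0.69 mA, V_CE ≈ 19 V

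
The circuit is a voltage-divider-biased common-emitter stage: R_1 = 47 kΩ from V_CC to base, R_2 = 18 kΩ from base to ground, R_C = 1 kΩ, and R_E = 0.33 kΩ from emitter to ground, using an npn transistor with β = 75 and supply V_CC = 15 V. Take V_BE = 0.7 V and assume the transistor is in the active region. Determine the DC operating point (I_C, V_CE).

I_C ≈ 6.8 mA, V_CE ≈ 5.9 V

Thevenize the base divider: V_Th = V_CC·R_2/(R_1+R_2) = 15×18/65 = 4.15 V, R_Th = R_1‖R_2 = 13 kΩ.
Base-emitter loop: V_Th = I_B·R_Th + V_BE + (β+1)I_B·R_E, so I_B = (4.15 − 0.7) / (13 + 76×0.33) = 0.0907 mA.
I_C = β·I_B = 75×0.0907 = 6.8 mA, and I_E = (β+1)I_B = 6.89 mA.
V_CE = V_CC − I_C·R_C − I_E·R_E = 15 − 6.8×1 − 6.89×0.33 = 5.93 V.
V_CE = 5.93 V > 0.2 V confirms active-region operation.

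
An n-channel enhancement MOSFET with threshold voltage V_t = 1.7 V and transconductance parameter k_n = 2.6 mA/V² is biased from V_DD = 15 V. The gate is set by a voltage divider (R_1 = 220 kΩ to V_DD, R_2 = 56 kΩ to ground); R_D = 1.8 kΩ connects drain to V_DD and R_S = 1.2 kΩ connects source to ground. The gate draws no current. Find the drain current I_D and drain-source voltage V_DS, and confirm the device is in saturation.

V_G = V_DD·R_2/(R_1+R_2) = 15×56/276 = 3.04 V.
Assume saturation: I_D = (k_n/2)(V_GS − V_t)² with V_GS = V_G − I_D·R_S = 3.04 − 1.2·I_D.
Substituting gives 1.87·I_D² − 5.19·I_D + 2.35 = 0, with roots I_D = 0.568 or 2.2 mA.
The root I_D = 2.2 mA gives V_GS = 0.398 V ≤ V_t, so take I_D = 0.568 mA.
Then V_GS = 2.36 V and V_DS = V_DD − I_D(R_D+R_S) = 15 − 0.568×3 = 13.3 V.
Saturation requires V_DS ≥ V_GS − V_t = 0.661 V; 13.3 ≥ 0.661 ✓.

I_D ≈ 0.57 mA, V_DS ≈ 13 V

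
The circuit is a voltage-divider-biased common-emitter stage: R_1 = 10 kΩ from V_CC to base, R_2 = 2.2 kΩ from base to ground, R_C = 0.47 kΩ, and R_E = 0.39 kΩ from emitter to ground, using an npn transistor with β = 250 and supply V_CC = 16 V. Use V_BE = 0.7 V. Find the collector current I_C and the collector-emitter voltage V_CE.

Thevenize the base divider: V_Th = V_CC·R_2/(R_1+R_2) = 16×2.2/12.2 = 2.89 V, R_Th = R_1‖R_2 = 1.8 kΩ.
Base-emitter loop: V_Th = I_B·R_Th + V_BE + (β+1)I_B·R_E, so I_B = (2.89 − 0.7) / (1.8 + 251×0.39) = 0.0219 mA.
I_C = β·I_B = 250×0.0219 = 5.48 mA, and I_E = (β+1)I_B = 5.5 mA.
V_CE = V_CC − I_C·R_C − I_E·R_E = 16 − 5.48×0.47 − 5.5×0.39 = 11.3 V.
V_CE = 11.3 V > 0.2 V confirms active-region operation.

I_C ≈ 5.5 mA, V_CE ≈ 11 V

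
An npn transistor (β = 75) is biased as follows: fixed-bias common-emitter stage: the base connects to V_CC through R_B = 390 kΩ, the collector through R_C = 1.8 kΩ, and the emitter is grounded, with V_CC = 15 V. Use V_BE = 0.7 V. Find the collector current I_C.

I_C ≈ 2.8 mA

Base loop: V_CC = I_B·R_B + V_BE, so I_B = (15 − 0.7)/390 kΩ = 0.0367 mA.
In the active region I_C = β·I_B = 75 × 0.0367 = 2.75 mA.
Collector loop: V_CE = V_CC − I_C·R_C = 15 − 2.75×1.8 = 10.1 V.
Since V_CE = 10.1 V > V_CE(sat) ≈ 0.2 V, the transistor is in the active region as assumed.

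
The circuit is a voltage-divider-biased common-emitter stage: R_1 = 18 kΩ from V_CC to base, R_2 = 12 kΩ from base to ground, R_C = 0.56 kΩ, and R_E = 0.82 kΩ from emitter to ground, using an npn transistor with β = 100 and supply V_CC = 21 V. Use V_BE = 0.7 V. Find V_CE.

Thevenize the base divider: V_Th = V_CC·R_2/(R_1+R_2) = 21×12/30 = 8.4 V, R_Th = R_1‖R_2 = 7.2 kΩ.
Base-emitter loop: V_Th = I_B·R_Th + V_BE + (β+1)I_B·R_E, so I_B = (8.4 − 0.7) / (7.2 + 101×0.82) = 0.0855 mA.
I_C = β·I_B = 100×0.0855 = 8.55 mA, and I_E = (β+1)I_B = 8.64 mA.
V_CE = V_CC − I_C·R_C − I_E·R_E = 21 − 8.55×0.56 − 8.64×0.82 = 9.13 V.
V_CE = 9.13 V > 0.2 V confirms active-region operation.

V_CE ≈ 9.1 V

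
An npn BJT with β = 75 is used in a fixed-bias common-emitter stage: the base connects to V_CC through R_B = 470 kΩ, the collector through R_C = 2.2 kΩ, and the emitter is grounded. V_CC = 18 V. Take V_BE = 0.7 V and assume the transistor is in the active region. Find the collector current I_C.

I_C ≈ 2.8 mA

Base loop: V_CC = I_B·R_B + V_BE, so I_B = (18 − 0.7)/470 kΩ = 0.0368 mA.
In the active region I_C = β·I_B = 75 × 0.0368 = 2.76 mA.
Collector loop: V_CE = V_CC − I_C·R_C = 18 − 2.76×2.2 = 11.9 V.
Since V_CE = 11.9 V > V_CE(sat) ≈ 0.2 V, the transistor is in the active region as assumed.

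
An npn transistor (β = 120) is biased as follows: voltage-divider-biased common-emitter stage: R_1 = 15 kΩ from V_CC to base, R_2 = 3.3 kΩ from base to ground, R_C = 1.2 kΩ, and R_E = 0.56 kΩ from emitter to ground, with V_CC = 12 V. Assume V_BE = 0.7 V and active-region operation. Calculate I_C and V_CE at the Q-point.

Thevenize the base divider: V_Th = V_CC·R_2/(R_1+R_2) = 12×3.3/18.3 = 2.16 V, R_Th = R_1‖R_2 = 2.7 kΩ.
Base-emitter loop: V_Th = I_B·R_Th + V_BE + (β+1)I_B·R_E, so I_B = (2.16 − 0.7) / (2.7 + 121×0.56) = 0.0208 mA.
I_C = β·I_B = 120×0.0208 = 2.49 mA, and I_E = (β+1)I_B = 2.51 mA.
V_CE = V_CC − I_C·R_C − I_E·R_E = 12 − 2.49×1.2 − 2.51×0.56 = 7.6 V.
V_CE = 7.6 V > 0.2 V confirms active-region operation.

I_C ≈ 2.5 mA, V_CE ≈ 7.6 V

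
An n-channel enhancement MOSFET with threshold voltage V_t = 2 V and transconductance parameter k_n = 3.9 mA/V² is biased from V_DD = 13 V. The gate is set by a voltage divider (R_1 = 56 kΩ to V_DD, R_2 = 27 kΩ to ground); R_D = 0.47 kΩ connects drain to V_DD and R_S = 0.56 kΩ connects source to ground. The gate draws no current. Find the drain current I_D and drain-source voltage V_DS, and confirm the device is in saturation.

I_D ≈ 2.1 mA, V_DS ≈ 11 V

V_G = V_DD·R_2/(R_1+R_2) = 13×27/83 = 4.23 V.
Assume saturation: I_D = (k_n/2)(V_GS − V_t)² with V_GS = V_G − I_D·R_S = 4.23 − 0.56·I_D.
Substituting gives 0.612·I_D² − 5.87·I_D + 9.69 = 0, with roots I_D = 2.12 or 7.48 mA.
The root I_D = 7.48 mA gives V_GS = 0.0419 V ≤ V_t, so take I_D = 2.12 mA.
Then V_GS = 3.04 V and V_DS = V_DD − I_D(R_D+R_S) = 13 − 2.12×1.03 = 10.8 V.
Saturation requires V_DS ≥ V_GS − V_t = 1.04 V; 10.8 ≥ 1.04 ✓.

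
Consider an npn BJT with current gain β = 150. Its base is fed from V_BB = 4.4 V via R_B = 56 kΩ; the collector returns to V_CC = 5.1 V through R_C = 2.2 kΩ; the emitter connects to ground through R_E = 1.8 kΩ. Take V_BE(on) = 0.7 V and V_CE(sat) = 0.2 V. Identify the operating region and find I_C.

saturation; I_C ≈ 1.2 mA

Assume active: I_B = (4.4 − 0.7)/(56 + 151×1.8) = 0.0113 mA, I_C = β·I_B = 1.69 mA.
Then V_CE = 5.1 − 1.69×2.2 − 1.7×1.8 = -1.69 V < 0.2 V — the active assumption fails.
Re-solve with V_CE = 0.2 V. KCL at the emitter: V_E/R_E = (V_BB−0.7−V_E)/R_B + (V_CC−0.2−V_E)/R_C, giving V_E = 2.23 V.
I_C = (V_CC − 0.2 − V_E)/R_C = (4.9 − 2.23)/2.2 = 1.21 mA.
Check: I_B = (3.7 − 2.23)/56 = 0.0262 mA, and β·I_B = 3.93 mA > I_C, confirming saturation.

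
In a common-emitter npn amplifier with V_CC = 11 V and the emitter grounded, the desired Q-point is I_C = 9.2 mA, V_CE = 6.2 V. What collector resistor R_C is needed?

Collector loop: V_CC = I_C·R_C + V_CE.
R_C = (V_CC − V_CE)/I_C = (11 − 6.2)/9.2 = 0.522 kΩ.

R_C ≈ 0.52 kΩ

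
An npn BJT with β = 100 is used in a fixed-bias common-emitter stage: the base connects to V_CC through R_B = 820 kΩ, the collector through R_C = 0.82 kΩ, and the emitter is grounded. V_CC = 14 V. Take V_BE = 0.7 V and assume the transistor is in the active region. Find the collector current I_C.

Base loop: V_CC = I_B·R_B + V_BE, so I_B = (14 − 0.7)/820 kΩ = 0.0162 mA.
In the active region I_C = β·I_B = 100 × 0.0162 = 1.62 mA.
Collector loop: V_CE = V_CC − I_C·R_C = 14 − 1.62×0.82 = 12.7 V.
Since V_CE = 12.7 V > V_CE(sat) ≈ 0.2 V, the transistor is in the active region as assumed.

I_C ≈ 1.6 mA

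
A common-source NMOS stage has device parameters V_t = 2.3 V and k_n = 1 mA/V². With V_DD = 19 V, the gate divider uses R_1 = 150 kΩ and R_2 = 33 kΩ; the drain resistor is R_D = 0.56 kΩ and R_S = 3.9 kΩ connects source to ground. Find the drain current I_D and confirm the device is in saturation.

V_G = V_DD·R_2/(R_1+R_2) = 19×33/183 = 3.43 V.
Assume saturation: I_D = (k_n/2)(V_GS − V_t)² with V_GS = V_G − I_D·R_S = 3.43 − 3.9·I_D.
Substituting gives 7.6·I_D² − 5.39·I_D + 0.634 = 0, with roots I_D = 0.149 or 0.56 mA.
The root I_D = 0.56 mA gives V_GS = 1.24 V ≤ V_t, so take I_D = 0.149 mA.
Then V_GS = 2.85 V and V_DS = V_DD − I_D(R_D+R_S) = 19 − 0.149×4.46 = 18.3 V.
Saturation requires V_DS ≥ V_GS − V_t = 0.546 V; 18.3 ≥ 0.546 ✓.

I_D ≈ 0.15 mA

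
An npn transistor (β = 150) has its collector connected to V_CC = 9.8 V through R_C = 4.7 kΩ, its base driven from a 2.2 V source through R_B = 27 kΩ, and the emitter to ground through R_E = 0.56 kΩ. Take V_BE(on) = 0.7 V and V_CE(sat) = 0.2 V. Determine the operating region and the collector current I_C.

saturation; I_C ≈ 1.8 mA

Assume active: I_B = (2.2 − 0.7)/(27 + 151×0.56) = 0.0134 mA, I_C = β·I_B = 2.02 mA.
Then V_CE = 9.8 − 2.02×4.7 − 2.03×0.56 = -0.816 V < 0.2 V — the active assumption fails.
Re-solve with V_CE = 0.2 V. KCL at the emitter: V_E/R_E = (V_BB−0.7−V_E)/R_B + (V_CC−0.2−V_E)/R_C, giving V_E = 1.03 V.
I_C = (V_CC − 0.2 − V_E)/R_C = (9.6 − 1.03)/4.7 = 1.82 mA.
Check: I_B = (1.5 − 1.03)/27 = 0.0174 mA, and β·I_B = 2.61 mA > I_C, confirming saturation.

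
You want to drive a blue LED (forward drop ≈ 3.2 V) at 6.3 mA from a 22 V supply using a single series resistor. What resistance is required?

The resistor drops V_S − V_D = 22 − 3.2 = 18.8 V at 6.3 mA.
R = 18.8 V / 6.3 mA = 2.98 kΩ.

R ≈ 3 kΩ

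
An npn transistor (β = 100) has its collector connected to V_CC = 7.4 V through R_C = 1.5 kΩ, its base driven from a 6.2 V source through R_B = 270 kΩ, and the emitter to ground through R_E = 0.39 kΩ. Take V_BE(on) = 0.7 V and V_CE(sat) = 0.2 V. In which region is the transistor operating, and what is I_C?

Assume active. Base-emitter loop: I_B = (V_BB − V_BE)/(R_B + (β+1)R_E) = (6.2 − 0.7)/(270 + 101×0.39) = 0.0178 mA.
I_C = β·I_B = 100×0.0178 = 1.78 mA.
V_CE = V_CC − I_C·R_C − I_E·R_E = 7.4 − 1.78×1.5 − 1.8×0.39 = 4.03 V > V_CE(sat), so the active-region assumption holds.

active; I_C ≈ 1.8 mA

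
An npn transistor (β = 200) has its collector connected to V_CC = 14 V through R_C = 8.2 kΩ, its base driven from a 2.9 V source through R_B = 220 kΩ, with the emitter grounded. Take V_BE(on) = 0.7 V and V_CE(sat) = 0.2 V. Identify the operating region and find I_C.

Assume active: I_B = (2.9 − 0.7)/220 = 0.01 mA, giving I_C = β·I_B = 2 mA.
But then V_CE = 14 − 2×8.2 = -2.4 V < V_CE(sat) = 0.2 V — impossible in the active region.
So the transistor is saturated. With V_CE = 0.2 V, I_C = (V_CC − 0.2)/R_C = 13.8/8.2 = 1.68 mA.
Check: β·I_B = 2 mA > I_C = 1.68 mA, confirming saturation.

saturation; I_C ≈ 1.7 mA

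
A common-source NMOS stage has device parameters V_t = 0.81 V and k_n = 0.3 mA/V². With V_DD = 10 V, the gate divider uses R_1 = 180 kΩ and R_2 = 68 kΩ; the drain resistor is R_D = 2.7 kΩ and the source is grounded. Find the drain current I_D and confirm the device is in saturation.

V_G = V_DD·R_2/(R_1+R_2) = 10×68/248 = 2.74 V. With the source grounded, V_GS = V_G = 2.74 V.
Assume saturation: I_D = (k_n/2)(V_GS − V_t)² = (0.3/2)×(2.74 − 0.81)² = 0.15×1.93² = 0.56 mA.
V_DS = V_DD − I_D·R_D = 10 − 0.56×2.7 = 8.49 V.
Saturation requires V_DS ≥ V_GS − V_t = 1.93 V; 8.49 ≥ 1.93 ✓.

I_D ≈ 0.56 mA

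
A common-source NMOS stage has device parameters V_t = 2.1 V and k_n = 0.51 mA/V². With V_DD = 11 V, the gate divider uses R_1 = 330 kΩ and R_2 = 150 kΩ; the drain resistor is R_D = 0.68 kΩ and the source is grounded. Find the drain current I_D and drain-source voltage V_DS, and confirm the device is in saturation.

V_G = V_DD·R_2/(R_1+R_2) = 11×150/480 = 3.44 V. With the source grounded, V_GS = V_G = 3.44 V.
Assume saturation: I_D = (k_n/2)(V_GS − V_t)² = (0.51/2)×(3.44 − 2.1)² = 0.255×1.34² = 0.456 mA.
V_DS = V_DD − I_D·R_D = 11 − 0.456×0.68 = 10.7 V.
Saturation requires V_DS ≥ V_GS − V_t = 1.34 V; 10.7 ≥ 1.34 ✓.

I_D ≈ 0.46 mA, V_DS ≈ 11 V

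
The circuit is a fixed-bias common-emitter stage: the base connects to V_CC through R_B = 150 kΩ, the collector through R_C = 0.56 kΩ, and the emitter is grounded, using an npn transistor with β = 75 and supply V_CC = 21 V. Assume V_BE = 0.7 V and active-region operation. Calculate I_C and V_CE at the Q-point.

Base loop: V_CC = I_B·R_B + V_BE, so I_B = (21 − 0.7)/150 kΩ = 0.135 mA.
In the active region I_C = β·I_B = 75 × 0.135 = 10.2 mA.
Collector loop: V_CE = V_CC − I_C·R_C = 21 − 10.2×0.56 = 15.3 V.
Since V_CE = 15.3 V > V_CE(sat) ≈ 0.2 V, the transistor is in the active region as assumed.

I_C ≈ 10 mA, V_CE ≈ 15 V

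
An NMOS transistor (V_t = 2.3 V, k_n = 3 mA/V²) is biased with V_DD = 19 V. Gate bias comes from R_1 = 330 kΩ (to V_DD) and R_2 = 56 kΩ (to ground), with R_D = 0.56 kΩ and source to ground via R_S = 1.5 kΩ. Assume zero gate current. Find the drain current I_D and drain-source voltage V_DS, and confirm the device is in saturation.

I_D ≈ 0.12 mA, V_DS ≈ 19 V

V_G = V_DD·R_2/(R_1+R_2) = 19×56/386 = 2.76 V.
Assume saturation: I_D = (k_n/2)(V_GS − V_t)² with V_GS = V_G − I_D·R_S = 2.76 − 1.5·I_D.
Substituting gives 3.38·I_D² − 3.05·I_D + 0.313 = 0, with roots I_D = 0.118 or 0.787 mA.
The root I_D = 0.787 mA gives V_GS = 1.58 V ≤ V_t, so take I_D = 0.118 mA.
Then V_GS = 2.58 V and V_DS = V_DD − I_D(R_D+R_S) = 19 − 0.118×2.06 = 18.8 V.
Saturation requires V_DS ≥ V_GS − V_t = 0.28 V; 18.8 ≥ 0.28 ✓.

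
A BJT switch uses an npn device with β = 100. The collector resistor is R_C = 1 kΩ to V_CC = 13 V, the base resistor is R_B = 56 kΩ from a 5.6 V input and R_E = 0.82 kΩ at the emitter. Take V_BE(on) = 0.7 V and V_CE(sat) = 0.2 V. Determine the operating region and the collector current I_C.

active; I_C ≈ 3.5 mA

Assume active. Base-emitter loop: I_B = (V_BB − V_BE)/(R_B + (β+1)R_E) = (5.6 − 0.7)/(56 + 101×0.82) = 0.0353 mA.
I_C = β·I_B = 100×0.0353 = 3.53 mA.
V_CE = V_CC − I_C·R_C − I_E·R_E = 13 − 3.53×1 − 3.57×0.82 = 6.55 V > V_CE(sat), so the active-region assumption holds.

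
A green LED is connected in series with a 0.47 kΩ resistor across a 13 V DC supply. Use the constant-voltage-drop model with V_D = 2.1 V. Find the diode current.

KVL around the loop: 13 = V_D + I·R = 2.1 + I × 0.47 kΩ.
So I = (13 − 2.1) / 0.47 kΩ = 10.9 / 0.47 = 23.2 mA.

I ≈ 23 mA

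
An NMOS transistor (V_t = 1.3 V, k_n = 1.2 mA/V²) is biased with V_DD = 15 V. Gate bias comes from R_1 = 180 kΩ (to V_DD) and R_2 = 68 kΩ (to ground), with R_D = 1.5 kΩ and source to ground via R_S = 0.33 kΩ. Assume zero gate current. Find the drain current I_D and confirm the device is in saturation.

I_D ≈ 2.4 mA

V_G = V_DD·R_2/(R_1+R_2) = 15×68/248 = 4.11 V.
Assume saturation: I_D = (k_n/2)(V_GS − V_t)² with V_GS = V_G − I_D·R_S = 4.11 − 0.33·I_D.
Substituting gives 0.0653·I_D² − 2.11·I_D + 4.75 = 0, with roots I_D = 2.43 or 29.9 mA.
The root I_D = 29.9 mA gives V_GS = -5.76 V ≤ V_t, so take I_D = 2.43 mA.
Then V_GS = 3.31 V and V_DS = V_DD − I_D(R_D+R_S) = 15 − 2.43×1.83 = 10.6 V.
Saturation requires V_DS ≥ V_GS − V_t = 2.01 V; 10.6 ≥ 2.01 ✓.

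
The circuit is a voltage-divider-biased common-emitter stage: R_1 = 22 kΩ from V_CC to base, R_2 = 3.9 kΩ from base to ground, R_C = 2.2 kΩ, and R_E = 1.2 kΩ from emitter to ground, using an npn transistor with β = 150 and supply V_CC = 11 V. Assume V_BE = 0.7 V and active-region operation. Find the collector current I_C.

Thevenize the base divider: V_Th = V_CC·R_2/(R_1+R_2) = 11×3.9/25.9 = 1.66 V, R_Th = R_1‖R_2 = 3.31 kΩ.
Base-emitter loop: V_Th = I_B·R_Th + V_BE + (β+1)I_B·R_E, so I_B = (1.66 − 0.7) / (3.31 + 151×1.2) = 0.00518 mA.
I_C = β·I_B = 150×0.00518 = 0.777 mA, and I_E = (β+1)I_B = 0.783 mA.
V_CE = V_CC − I_C·R_C − I_E·R_E = 11 − 0.777×2.2 − 0.783×1.2 = 8.35 V.
V_CE = 8.35 V > 0.2 V confirms active-region operation.

I_C ≈ 0.78 mA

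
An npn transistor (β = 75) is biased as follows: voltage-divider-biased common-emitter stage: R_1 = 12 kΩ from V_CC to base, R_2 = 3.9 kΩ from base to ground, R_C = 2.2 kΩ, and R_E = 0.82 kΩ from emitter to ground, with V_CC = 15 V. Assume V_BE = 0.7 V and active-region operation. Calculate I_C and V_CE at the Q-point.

I_C ≈ 3.4 mA, V_CE ≈ 4.6 V

Thevenize the base divider: V_Th = V_CC·R_2/(R_1+R_2) = 15×3.9/15.9 = 3.68 V, R_Th = R_1‖R_2 = 2.94 kΩ.
Base-emitter loop: V_Th = I_B·R_Th + V_BE + (β+1)I_B·R_E, so I_B = (3.68 − 0.7) / (2.94 + 76×0.82) = 0.0456 mA.
I_C = β·I_B = 75×0.0456 = 3.42 mA, and I_E = (β+1)I_B = 3.47 mA.
V_CE = V_CC − I_C·R_C − I_E·R_E = 15 − 3.42×2.2 − 3.47×0.82 = 4.62 V.
V_CE = 4.62 V > 0.2 V confirms active-region operation.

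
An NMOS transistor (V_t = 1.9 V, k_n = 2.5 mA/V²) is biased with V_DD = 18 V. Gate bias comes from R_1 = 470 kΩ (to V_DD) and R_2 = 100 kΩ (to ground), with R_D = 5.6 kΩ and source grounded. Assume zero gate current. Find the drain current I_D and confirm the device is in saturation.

V_G = V_DD·R_2/(R_1+R_2) = 18×100/570 = 3.16 V. With the source grounded, V_GS = V_G = 3.16 V.
Assume saturation: I_D = (k_n/2)(V_GS − V_t)² = (2.5/2)×(3.16 − 1.9)² = 1.25×1.26² = 1.98 mA.
V_DS = V_DD − I_D·R_D = 18 − 1.98×5.6 = 6.92 V.
Saturation requires V_DS ≥ V_GS − V_t = 1.26 V; 6.92 ≥ 1.26 ✓.

I_D ≈ 2 mA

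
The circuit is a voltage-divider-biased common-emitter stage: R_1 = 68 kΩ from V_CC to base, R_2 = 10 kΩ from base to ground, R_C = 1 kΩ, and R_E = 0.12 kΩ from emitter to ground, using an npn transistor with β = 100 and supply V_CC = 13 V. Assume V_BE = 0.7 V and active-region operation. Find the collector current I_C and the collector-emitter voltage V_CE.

Thevenize the base divider: V_Th = V_CC·R_2/(R_1+R_2) = 13×10/78 = 1.67 V, R_Th = R_1‖R_2 = 8.72 kΩ.
Base-emitter loop: V_Th = I_B·R_Th + V_BE + (β+1)I_B·R_E, so I_B = (1.67 − 0.7) / (8.72 + 101×0.12) = 0.0464 mA.
I_C = β·I_B = 100×0.0464 = 4.64 mA, and I_E = (β+1)I_B = 4.69 mA.
V_CE = V_CC − I_C·R_C − I_E·R_E = 13 − 4.64×1 − 4.69×0.12 = 7.8 V.
V_CE = 7.8 V > 0.2 V confirms active-region operation.

I_C ≈ 4.6 mA, V_CE ≈ 7.8 V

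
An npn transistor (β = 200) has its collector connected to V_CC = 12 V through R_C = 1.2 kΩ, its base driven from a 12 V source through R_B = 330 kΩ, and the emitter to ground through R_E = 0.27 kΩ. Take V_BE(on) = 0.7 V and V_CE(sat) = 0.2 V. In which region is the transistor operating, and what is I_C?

active; I_C ≈ 5.9 mA

Assume active. Base-emitter loop: I_B = (V_BB − V_BE)/(R_B + (β+1)R_E) = (12 − 0.7)/(330 + 201×0.27) = 0.0294 mA.
I_C = β·I_B = 200×0.0294 = 5.88 mA.
V_CE = V_CC − I_C·R_C − I_E·R_E = 12 − 5.88×1.2 − 5.91×0.27 = 3.35 V > V_CE(sat), so the active-region assumption holds.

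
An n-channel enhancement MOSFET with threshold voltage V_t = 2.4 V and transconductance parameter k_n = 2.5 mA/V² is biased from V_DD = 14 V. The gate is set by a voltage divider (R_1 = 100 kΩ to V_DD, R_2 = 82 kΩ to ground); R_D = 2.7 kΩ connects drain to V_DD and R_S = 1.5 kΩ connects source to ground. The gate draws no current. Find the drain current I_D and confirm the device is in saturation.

I_D ≈ 1.8 mA

V_G = V_DD·R_2/(R_1+R_2) = 14×82/182 = 6.31 V.
Assume saturation: I_D = (k_n/2)(V_GS − V_t)² with V_GS = V_G − I_D·R_S = 6.31 − 1.5·I_D.
Substituting gives 2.81·I_D² − 15.7·I_D + 19.1 = 0, with roots I_D = 1.8 or 3.76 mA.
The root I_D = 3.76 mA gives V_GS = 0.665 V ≤ V_t, so take I_D = 1.8 mA.
Then V_GS = 3.6 V and V_DS = V_DD − I_D(R_D+R_S) = 14 − 1.8×4.2 = 6.42 V.
Saturation requires V_DS ≥ V_GS − V_t = 1.2 V; 6.42 ≥ 1.2 ✓.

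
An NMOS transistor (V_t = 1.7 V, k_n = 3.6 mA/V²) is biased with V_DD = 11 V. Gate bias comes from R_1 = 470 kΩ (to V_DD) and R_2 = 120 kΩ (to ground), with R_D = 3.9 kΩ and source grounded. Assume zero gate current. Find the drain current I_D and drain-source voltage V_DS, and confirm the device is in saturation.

I_D ≈ 0.52 mA, V_DS ≈ 9 V

V_G = V_DD·R_2/(R_1+R_2) = 11×120/590 = 2.24 V. With the source grounded, V_GS = V_G = 2.24 V.
Assume saturation: I_D = (k_n/2)(V_GS − V_t)² = (3.6/2)×(2.24 − 1.7)² = 1.8×0.537² = 0.52 mA.
V_DS = V_DD − I_D·R_D = 11 − 0.52×3.9 = 8.97 V.
Saturation requires V_DS ≥ V_GS − V_t = 0.537 V; 8.97 ≥ 0.537 ✓.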